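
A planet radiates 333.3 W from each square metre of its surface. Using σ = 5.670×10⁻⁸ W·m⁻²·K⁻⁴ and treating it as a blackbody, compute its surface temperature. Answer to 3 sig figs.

I = σT⁴, so T = (I/σ)^(1/4) = (333.3/(5.670×10⁻⁸))^(1/4) = 277 K.

T ≈ 277 K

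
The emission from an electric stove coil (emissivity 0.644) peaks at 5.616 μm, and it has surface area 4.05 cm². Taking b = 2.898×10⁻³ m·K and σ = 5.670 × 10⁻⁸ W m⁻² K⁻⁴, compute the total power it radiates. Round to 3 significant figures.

P ≈ 1.05 W

Wien's law: T = b/λ_max = 2.898×10⁻³/5.616×10⁻⁶ = 516.026 K.
Area A = 4.05 cm² = 4.05×10⁻⁴ m².
Then P = εσAT⁴ = 0.644×5.670×10⁻⁸×4.05×10⁻⁴×(516.026)⁴ = 1.05 W.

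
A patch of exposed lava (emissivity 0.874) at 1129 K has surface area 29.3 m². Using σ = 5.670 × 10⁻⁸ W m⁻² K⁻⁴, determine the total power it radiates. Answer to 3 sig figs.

Area A = 29.3 m².
P = εσAT⁴ = 0.874 × 5.670×10⁻⁸ × 29.3 × (1129)⁴ = 2.36×10⁶ W.

P ≈ 2.36×10⁶ W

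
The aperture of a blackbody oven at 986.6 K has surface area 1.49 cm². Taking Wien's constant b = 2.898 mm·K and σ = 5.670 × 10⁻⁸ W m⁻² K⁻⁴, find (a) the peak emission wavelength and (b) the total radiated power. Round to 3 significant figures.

(a) λ_max = b/T = 2.898×10⁻³/986.6 = 2.937×10⁻⁶ m = 2.94×10³ nm.
Area A = 1.49 cm² = 1.49×10⁻⁴ m².
(b) P = σAT⁴ = 5.670×10⁻⁸×1.49×10⁻⁴×(986.6)⁴ = 8.00 W.

λ_max ≈ 2.94×10³ nm; P ≈ 8.00 W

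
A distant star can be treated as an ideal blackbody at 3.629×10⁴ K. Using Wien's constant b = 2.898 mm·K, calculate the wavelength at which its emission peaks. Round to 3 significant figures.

λ_max ≈ 79.9 nm

Wien's displacement law: λ_max = b/T = (2.898×10⁻³ m·K)/(3.629×10⁴ K) = 7.986×10⁻⁸ m.
That is 79.9 nm, in the ultraviolet range.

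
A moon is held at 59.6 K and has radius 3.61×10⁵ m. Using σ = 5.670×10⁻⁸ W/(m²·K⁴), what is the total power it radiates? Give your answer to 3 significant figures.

Surface area A = 4πR² = 4π(3.61×10⁵ m)² = 1.63766×10¹² m².
P = σAT⁴ = 5.670×10⁻⁸ × 1.63766×10¹² × (59.6)⁴ = 1.17×10¹² W.

P ≈ 1.17×10¹² W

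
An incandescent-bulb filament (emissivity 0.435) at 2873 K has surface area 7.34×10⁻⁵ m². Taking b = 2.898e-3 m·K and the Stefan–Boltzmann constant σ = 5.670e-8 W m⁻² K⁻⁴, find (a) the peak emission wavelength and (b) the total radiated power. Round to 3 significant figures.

λ_max ≈ 1.01×10³ nm; P ≈ 123 W

(a) λ_max = b/T = 2.898×10⁻³/2873 = 1.009×10⁻⁶ m = 1.01×10³ nm.
Area A = 7.34×10⁻⁵ m².
(b) P = εσAT⁴ = 0.435×5.670×10⁻⁸×7.34×10⁻⁵×(2873)⁴ = 123 W.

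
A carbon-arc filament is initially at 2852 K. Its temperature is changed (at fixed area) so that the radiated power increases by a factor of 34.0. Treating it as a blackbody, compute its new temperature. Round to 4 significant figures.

P ∝ T⁴, so T₂/T₁ = (P₂/P₁)^(1/4) = (34.0)^(1/4) = 2.41474.
T₂ = 2852 × 2.41474 = 6887 K.

T₂ ≈ 6887 K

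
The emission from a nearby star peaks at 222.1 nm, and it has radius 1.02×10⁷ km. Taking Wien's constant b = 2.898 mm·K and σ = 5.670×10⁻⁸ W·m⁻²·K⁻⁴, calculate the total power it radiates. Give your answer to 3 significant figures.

P ≈ 2.15×10³⁰ W

Wien's law: T = b/λ_max = 2.898×10⁻³/2.221×10⁻⁷ = 13048.2 K.
Surface area A = 4πR² = 4π(1.02×10¹⁰ m)² = 1.30741×10²¹ m².
Then P = σAT⁴ = 5.670×10⁻⁸×1.30741×10²¹×(13048.2)⁴ = 2.15×10³⁰ W.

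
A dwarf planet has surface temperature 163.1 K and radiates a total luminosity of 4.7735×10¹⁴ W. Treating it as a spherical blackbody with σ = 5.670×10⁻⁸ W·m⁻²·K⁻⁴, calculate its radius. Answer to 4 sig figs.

R ≈ 9.730×10⁵ m

L = 4πR²σT⁴ ⇒ R = √(L/(4πσT⁴)).
σT⁴ = 40.1235 W/m², so R = √(4.7735×10¹⁴/(4π×40.1235)) = 9.730×10⁵ m.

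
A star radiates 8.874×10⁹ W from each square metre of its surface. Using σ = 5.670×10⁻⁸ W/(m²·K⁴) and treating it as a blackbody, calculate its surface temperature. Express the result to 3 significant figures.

T ≈ 1.99×10⁴ K

I = σT⁴, so T = (I/σ)^(1/4) = (8.874×10⁹/(5.670×10⁻⁸))^(1/4) = 1.99×10⁴ K.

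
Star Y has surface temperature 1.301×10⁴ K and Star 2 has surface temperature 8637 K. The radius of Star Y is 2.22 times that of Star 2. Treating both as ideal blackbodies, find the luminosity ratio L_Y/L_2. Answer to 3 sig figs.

L_Y/L_2 ≈ 25.4

L ∝ R²T⁴, so L_Y/L_2 = (R_Y/R_2)²(T_Y/T_2)⁴ = (2.22)² × (1.301×10⁴/8637)⁴ = 4.9284 × 5.14822 = 25.4.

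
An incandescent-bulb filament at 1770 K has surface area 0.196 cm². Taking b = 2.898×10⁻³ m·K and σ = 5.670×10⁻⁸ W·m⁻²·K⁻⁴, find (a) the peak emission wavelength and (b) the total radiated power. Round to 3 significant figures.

(a) λ_max = b/T = 2.898×10⁻³/1770 = 1.637×10⁻⁶ m = 1.64 μm.
Area A = 0.196 cm² = 1.96×10⁻⁵ m².
(b) P = σAT⁴ = 5.670×10⁻⁸×1.96×10⁻⁵×(1770)⁴ = 10.9 W.

λ_max ≈ 1.64 μm; P ≈ 10.9 W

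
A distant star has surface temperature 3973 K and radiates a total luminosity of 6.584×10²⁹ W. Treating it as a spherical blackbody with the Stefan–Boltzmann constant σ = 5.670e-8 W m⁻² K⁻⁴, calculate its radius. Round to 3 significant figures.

R ≈ 6.09×10¹⁰ m

L = 4πR²σT⁴ ⇒ R = √(L/(4πσT⁴)).
σT⁴ = 1.41272×10⁷ W/m², so R = √(6.584×10²⁹/(4π×1.41272×10⁷)) = 6.09×10¹⁰ m.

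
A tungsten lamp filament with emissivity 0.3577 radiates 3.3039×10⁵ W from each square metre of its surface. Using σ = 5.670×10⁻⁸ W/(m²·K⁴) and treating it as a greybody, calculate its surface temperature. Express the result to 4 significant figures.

T ≈ 2009 K

I = εσT⁴, so T = (I/εσ)^(1/4) = (3.3039×10⁵/(0.3577×5.670×10⁻⁸))^(1/4) = 2009 K.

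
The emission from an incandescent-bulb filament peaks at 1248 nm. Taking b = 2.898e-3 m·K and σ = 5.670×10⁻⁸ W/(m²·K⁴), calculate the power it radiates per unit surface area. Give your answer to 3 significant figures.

Wien's law: T = b/λ_max = 2.898×10⁻³/1.248×10⁻⁶ = 2322.12 K.
Then I = σT⁴ = 5.670×10⁻⁸×(2322.12)⁴ = 1.65×10⁶ W/m².

I ≈ 1.65×10⁶ W/m²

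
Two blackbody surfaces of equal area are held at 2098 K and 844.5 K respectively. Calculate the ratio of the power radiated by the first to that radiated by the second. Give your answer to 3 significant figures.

P₁/P₂ ≈ 38.1

With equal areas, P₁/P₂ = (T₁/T₂)⁴ = (2098/844.5)⁴ = 38.1.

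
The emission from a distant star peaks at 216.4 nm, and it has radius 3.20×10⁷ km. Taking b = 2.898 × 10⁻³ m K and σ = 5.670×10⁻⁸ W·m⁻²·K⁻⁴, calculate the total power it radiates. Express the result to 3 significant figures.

Wien's law: T = b/λ_max = 2.898×10⁻³/2.164×10⁻⁷ = 13391.9 K.
Surface area A = 4πR² = 4π(3.20×10¹⁰ m)² = 1.28680×10²² m².
Then P = σAT⁴ = 5.670×10⁻⁸×1.28680×10²²×(13391.9)⁴ = 2.35×10³¹ W.

P ≈ 2.35×10³¹ W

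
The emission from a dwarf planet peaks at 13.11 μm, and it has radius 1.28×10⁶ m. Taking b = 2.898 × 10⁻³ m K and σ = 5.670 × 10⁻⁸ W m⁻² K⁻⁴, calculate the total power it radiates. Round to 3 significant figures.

Wien's law: T = b/λ_max = 2.898×10⁻³/1.311×10⁻⁵ = 221.053 K.
Surface area A = 4πR² = 4π(1.28×10⁶ m)² = 2.05887×10¹³ m².
Then P = σAT⁴ = 5.670×10⁻⁸×2.05887×10¹³×(221.053)⁴ = 2.79×10¹⁵ W.

P ≈ 2.79×10¹⁵ W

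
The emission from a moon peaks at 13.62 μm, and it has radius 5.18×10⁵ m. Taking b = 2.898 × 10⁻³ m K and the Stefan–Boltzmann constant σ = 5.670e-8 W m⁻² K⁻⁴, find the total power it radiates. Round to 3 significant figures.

Wien's law: T = b/λ_max = 2.898×10⁻³/1.362×10⁻⁵ = 212.775 K.
Surface area A = 4πR² = 4π(5.18×10⁵ m)² = 3.37186×10¹² m².
Then P = σAT⁴ = 5.670×10⁻⁸×3.37186×10¹²×(212.775)⁴ = 3.92×10¹⁴ W.

P ≈ 3.92×10¹⁴ W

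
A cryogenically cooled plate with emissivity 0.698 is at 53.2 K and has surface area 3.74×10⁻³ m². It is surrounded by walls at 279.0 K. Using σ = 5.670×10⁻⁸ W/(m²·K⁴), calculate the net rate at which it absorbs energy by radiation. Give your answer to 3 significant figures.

Area A = 3.74×10⁻³ m².
Net radiated power P_net = εσA(T⁴ − T₀⁴) = 0.698×5.670×10⁻⁸×3.74×10⁻³×(53.2⁴ − 279.0⁴).
T⁴ − T₀⁴ = 8.01026×10⁶ − 6.05922×10⁹ = -6.05121×10⁹ K⁴, so P_net = -0.896 W — negative, meaning a net gain of 0.896 W.

Net gain ≈ 0.896 W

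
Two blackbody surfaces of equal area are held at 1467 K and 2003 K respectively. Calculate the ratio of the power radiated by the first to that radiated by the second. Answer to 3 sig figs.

P₁/P₂ ≈ 0.288

With equal areas, P₁/P₂ = (T₁/T₂)⁴ = (1467/2003)⁴ = 0.288.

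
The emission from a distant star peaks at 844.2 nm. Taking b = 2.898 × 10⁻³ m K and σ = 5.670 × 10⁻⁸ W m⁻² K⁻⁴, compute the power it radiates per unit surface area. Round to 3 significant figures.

Wien's law: T = b/λ_max = 2.898×10⁻³/8.442×10⁻⁷ = 3432.84 K.
Then I = σT⁴ = 5.670×10⁻⁸×(3432.84)⁴ = 7.87×10⁶ W/m².

I ≈ 7.87×10⁶ W/m²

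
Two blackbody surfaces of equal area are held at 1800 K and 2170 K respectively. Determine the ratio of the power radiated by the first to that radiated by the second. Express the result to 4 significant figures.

With equal areas, P₁/P₂ = (T₁/T₂)⁴ = (1800/2170)⁴ = 0.4734.

P₁/P₂ ≈ 0.4734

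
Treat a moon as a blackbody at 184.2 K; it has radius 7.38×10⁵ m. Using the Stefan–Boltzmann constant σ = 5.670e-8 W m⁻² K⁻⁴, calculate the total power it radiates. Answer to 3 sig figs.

P ≈ 4.47×10¹⁴ W

Surface area A = 4πR² = 4π(7.38×10⁵ m)² = 6.84420×10¹² m².
P = σAT⁴ = 5.670×10⁻⁸ × 6.84420×10¹² × (184.2)⁴ = 4.47×10¹⁴ W.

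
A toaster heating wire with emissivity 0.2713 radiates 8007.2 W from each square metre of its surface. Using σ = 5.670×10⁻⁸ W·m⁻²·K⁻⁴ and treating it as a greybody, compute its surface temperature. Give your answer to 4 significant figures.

T ≈ 849.4 K

I = εσT⁴, so T = (I/εσ)^(1/4) = (8007.2/(0.2713×5.670×10⁻⁸))^(1/4) = 849.4 K.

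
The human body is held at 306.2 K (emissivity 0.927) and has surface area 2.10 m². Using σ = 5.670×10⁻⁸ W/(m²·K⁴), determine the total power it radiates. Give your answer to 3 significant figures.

Area A = 2.10 m².
P = εσAT⁴ = 0.927 × 5.670×10⁻⁸ × 2.10 × (306.2)⁴ = 970 W.

P ≈ 970 W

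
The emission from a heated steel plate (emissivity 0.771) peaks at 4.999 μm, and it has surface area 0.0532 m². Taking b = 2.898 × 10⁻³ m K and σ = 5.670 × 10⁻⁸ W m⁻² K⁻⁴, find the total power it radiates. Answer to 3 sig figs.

Wien's law: T = b/λ_max = 2.898×10⁻³/4.999×10⁻⁶ = 579.716 K.
Area A = 0.0532 m².
Then P = εσAT⁴ = 0.771×5.670×10⁻⁸×0.0532×(579.716)⁴ = 263 W.

P ≈ 263 W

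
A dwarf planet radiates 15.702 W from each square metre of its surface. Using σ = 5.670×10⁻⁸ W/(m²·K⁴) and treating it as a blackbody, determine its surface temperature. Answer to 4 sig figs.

T ≈ 129.0 K

I = σT⁴, so T = (I/σ)^(1/4) = (15.702/(5.670×10⁻⁸))^(1/4) = 129.0 K.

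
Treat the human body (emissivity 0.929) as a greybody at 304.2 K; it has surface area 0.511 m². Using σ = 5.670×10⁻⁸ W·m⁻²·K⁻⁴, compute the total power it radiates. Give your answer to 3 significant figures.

P ≈ 230 W

Area A = 0.511 m².
P = εσAT⁴ = 0.929 × 5.670×10⁻⁸ × 0.511 × (304.2)⁴ = 230 W.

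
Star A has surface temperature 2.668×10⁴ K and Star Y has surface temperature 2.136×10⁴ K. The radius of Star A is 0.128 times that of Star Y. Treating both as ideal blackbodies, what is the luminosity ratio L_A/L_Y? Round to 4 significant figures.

L_A/L_Y ≈ 0.03988

L ∝ R²T⁴, so L_A/L_Y = (R_A/R_Y)²(T_A/T_Y)⁴ = (0.128)² × (2.668×10⁴/2.136×10⁴)⁴ = 0.016384 × 2.43410 = 0.03988.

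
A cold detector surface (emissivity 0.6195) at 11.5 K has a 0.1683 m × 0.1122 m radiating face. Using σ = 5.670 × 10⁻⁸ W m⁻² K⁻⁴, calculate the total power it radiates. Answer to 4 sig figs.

Area A = 0.1683 × 0.1122 = 0.0188833 m².
P = εσAT⁴ = 0.6195 × 5.670×10⁻⁸ × 0.0188833 × (11.5)⁴ = 1.160×10⁻⁵ W.

P ≈ 1.160×10⁻⁵ W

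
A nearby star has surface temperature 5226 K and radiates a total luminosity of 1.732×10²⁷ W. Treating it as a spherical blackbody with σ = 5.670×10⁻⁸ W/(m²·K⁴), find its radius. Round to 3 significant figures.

L = 4πR²σT⁴ ⇒ R = √(L/(4πσT⁴)).
σT⁴ = 4.22922×10⁷ W/m², so R = √(1.732×10²⁷/(4π×4.22922×10⁷)) = 1.81×10⁹ m.

R ≈ 1.81×10⁹ m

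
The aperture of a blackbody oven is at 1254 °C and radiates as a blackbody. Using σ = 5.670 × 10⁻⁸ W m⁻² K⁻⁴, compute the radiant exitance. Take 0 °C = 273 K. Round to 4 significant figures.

T = 1254 °C + 273 = 1527 K.
Stefan–Boltzmann: I = σT⁴ = 5.670×10⁻⁸ × (1527)⁴ = 3.083×10⁵ W/m².

I ≈ 3.083×10⁵ W/m²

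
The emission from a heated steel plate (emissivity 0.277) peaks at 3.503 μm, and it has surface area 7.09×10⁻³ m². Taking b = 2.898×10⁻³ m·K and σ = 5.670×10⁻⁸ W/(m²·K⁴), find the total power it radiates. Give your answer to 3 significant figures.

P ≈ 52.2 W

Wien's law: T = b/λ_max = 2.898×10⁻³/3.503×10⁻⁶ = 827.291 K.
Area A = 7.09×10⁻³ m².
Then P = εσAT⁴ = 0.277×5.670×10⁻⁸×7.09×10⁻³×(827.291)⁴ = 52.2 W.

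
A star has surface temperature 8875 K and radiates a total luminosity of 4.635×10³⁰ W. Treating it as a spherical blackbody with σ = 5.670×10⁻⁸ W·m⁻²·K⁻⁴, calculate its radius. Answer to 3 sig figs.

R ≈ 3.24×10¹⁰ m

L = 4πR²σT⁴ ⇒ R = √(L/(4πσT⁴)).
σT⁴ = 3.51768×10⁸ W/m², so R = √(4.635×10³⁰/(4π×3.51768×10⁸)) = 3.24×10¹⁰ m.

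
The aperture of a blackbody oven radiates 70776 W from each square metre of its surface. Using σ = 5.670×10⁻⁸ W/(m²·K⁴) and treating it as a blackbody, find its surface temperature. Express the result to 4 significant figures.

I = σT⁴, so T = (I/σ)^(1/4) = (70776/(5.670×10⁻⁸))^(1/4) = 1057 K.

T ≈ 1057 K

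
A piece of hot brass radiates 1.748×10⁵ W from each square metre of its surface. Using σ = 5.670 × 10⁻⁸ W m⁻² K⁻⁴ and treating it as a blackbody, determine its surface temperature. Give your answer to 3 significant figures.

T ≈ 1.33×10³ K

I = σT⁴, so T = (I/σ)^(1/4) = (1.748×10⁵/(5.670×10⁻⁸))^(1/4) = 1.33×10³ K.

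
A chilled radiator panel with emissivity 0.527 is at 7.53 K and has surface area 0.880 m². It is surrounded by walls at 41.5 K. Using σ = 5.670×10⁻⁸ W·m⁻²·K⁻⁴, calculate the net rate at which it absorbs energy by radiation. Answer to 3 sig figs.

Net gain ≈ 0.0779 W

Area A = 0.880 m².
Net radiated power P_net = εσA(T⁴ − T₀⁴) = 0.527×5.670×10⁻⁸×0.880×(7.53⁴ − 41.5⁴).
T⁴ − T₀⁴ = 3214.99 − 2.96615×10⁶ = -2.96294×10⁶ K⁴, so P_net = -0.0779 W — negative, meaning a net gain of 0.0779 W.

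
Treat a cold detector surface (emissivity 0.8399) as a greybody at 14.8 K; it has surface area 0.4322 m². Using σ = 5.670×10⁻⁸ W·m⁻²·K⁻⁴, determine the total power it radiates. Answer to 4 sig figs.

Area A = 0.4322 m².
P = εσAT⁴ = 0.8399 × 5.670×10⁻⁸ × 0.4322 × (14.8)⁴ = 9.875×10⁻⁴ W.

P ≈ 9.875×10⁻⁴ W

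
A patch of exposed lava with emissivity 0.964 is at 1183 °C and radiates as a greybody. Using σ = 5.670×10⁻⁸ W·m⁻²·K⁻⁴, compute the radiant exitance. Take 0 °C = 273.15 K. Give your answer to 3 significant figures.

I ≈ 2.46×10⁵ W/m²

T = 1183 °C + 273.15 = 1456.15 K.
Stefan–Boltzmann: I = εσT⁴ = 0.964 × 5.670×10⁻⁸ × (1456.15)⁴ = 2.46×10⁵ W/m².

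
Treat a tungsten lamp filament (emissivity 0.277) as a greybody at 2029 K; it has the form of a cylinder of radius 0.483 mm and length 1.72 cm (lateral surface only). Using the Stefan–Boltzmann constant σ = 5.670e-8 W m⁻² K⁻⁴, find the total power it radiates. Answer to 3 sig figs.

Lateral area A = 2πrL = 2π×4.83×10⁻⁴×0.0172 = 5.21982×10⁻⁵ m².
P = εσAT⁴ = 0.277 × 5.670×10⁻⁸ × 5.21982×10⁻⁵ × (2029)⁴ = 13.9 W.

P ≈ 13.9 W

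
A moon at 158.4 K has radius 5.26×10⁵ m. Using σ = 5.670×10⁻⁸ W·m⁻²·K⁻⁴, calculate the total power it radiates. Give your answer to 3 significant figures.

P ≈ 1.24×10¹⁴ W

Surface area A = 4πR² = 4π(5.26×10⁵ m)² = 3.47681×10¹² m².
P = σAT⁴ = 5.670×10⁻⁸ × 3.47681×10¹² × (158.4)⁴ = 1.24×10¹⁴ W.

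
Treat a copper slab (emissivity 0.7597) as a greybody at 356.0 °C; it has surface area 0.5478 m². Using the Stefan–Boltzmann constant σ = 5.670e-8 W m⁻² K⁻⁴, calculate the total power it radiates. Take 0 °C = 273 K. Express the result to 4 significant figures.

P ≈ 3694 W

T = 356.0 °C + 273 = 629.0 K.
Area A = 0.5478 m².
P = εσAT⁴ = 0.7597 × 5.670×10⁻⁸ × 0.5478 × (629.0)⁴ = 3694 W.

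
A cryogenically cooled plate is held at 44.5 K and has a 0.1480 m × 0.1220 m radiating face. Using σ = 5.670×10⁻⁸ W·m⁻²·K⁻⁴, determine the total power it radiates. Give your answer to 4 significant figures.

Area A = 0.1480 × 0.1220 = 0.018056 m².
P = σAT⁴ = 5.670×10⁻⁸ × 0.018056 × (44.5)⁴ = 4.015×10⁻³ W.

P ≈ 4.015×10⁻³ W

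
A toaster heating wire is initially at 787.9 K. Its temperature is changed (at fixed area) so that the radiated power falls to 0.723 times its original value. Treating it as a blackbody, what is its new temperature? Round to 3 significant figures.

T₂ ≈ 727 K

P ∝ T⁴, so T₂/T₁ = (P₂/P₁)^(1/4) = (0.723)^(1/4) = 0.922114.
T₂ = 787.9 × 0.922114 = 727 K.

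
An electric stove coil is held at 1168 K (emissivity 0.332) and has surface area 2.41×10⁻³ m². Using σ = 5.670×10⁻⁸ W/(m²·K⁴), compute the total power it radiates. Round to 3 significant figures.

P ≈ 84.4 W

Area A = 2.41×10⁻³ m².
P = εσAT⁴ = 0.332 × 5.670×10⁻⁸ × 2.41×10⁻³ × (1168)⁴ = 84.4 W.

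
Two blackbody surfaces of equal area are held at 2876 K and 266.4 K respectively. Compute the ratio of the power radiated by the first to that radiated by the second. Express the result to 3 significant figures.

P₁/P₂ ≈ 1.36×10⁴

With equal areas, P₁/P₂ = (T₁/T₂)⁴ = (2876/266.4)⁴ = 1.36×10⁴.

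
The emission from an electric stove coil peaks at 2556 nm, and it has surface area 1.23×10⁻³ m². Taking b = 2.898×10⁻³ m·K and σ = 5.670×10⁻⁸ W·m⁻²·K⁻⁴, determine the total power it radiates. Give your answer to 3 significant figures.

P ≈ 115 W

Wien's law: T = b/λ_max = 2.898×10⁻³/2.556×10⁻⁶ = 1133.80 K.
Area A = 1.23×10⁻³ m².
Then P = σAT⁴ = 5.670×10⁻⁸×1.23×10⁻³×(1133.80)⁴ = 115 W.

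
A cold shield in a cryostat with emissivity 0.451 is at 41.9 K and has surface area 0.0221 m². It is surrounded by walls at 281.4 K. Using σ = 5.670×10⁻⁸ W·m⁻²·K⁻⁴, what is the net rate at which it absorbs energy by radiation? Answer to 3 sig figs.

Area A = 0.0221 m².
Net radiated power P_net = εσA(T⁴ − T₀⁴) = 0.451×5.670×10⁻⁸×0.0221×(41.9⁴ − 281.4⁴).
T⁴ − T₀⁴ = 3.08217×10⁶ − 6.27042×10⁹ = -6.26734×10⁹ K⁴, so P_net = -3.54 W — negative, meaning a net gain of 3.54 W.

Net gain ≈ 3.54 W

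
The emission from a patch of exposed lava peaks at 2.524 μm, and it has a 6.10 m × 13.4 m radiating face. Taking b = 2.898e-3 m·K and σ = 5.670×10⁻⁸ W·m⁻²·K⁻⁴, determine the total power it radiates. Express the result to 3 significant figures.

P ≈ 8.05×10⁶ W

Wien's law: T = b/λ_max = 2.898×10⁻³/2.524×10⁻⁶ = 1148.18 K.
Area A = 6.10 × 13.4 = 81.74 m².
Then P = σAT⁴ = 5.670×10⁻⁸×81.74×(1148.18)⁴ = 8.05×10⁶ W.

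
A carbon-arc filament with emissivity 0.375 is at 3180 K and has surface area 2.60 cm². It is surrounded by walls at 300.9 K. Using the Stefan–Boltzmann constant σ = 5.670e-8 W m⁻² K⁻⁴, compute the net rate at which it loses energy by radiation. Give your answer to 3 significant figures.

Area A = 2.60 cm² = 2.60×10⁻⁴ m².
Net radiated power P_net = εσA(T⁴ − T₀⁴) = 0.375×5.670×10⁻⁸×2.60×10⁻⁴×(3180⁴ − 300.9⁴).
T⁴ − T₀⁴ = 1.02261×10¹⁴ − 8.19764×10⁹ = 1.02253×10¹⁴ K⁴, so P_net = 565 W.

Net loss ≈ 565 W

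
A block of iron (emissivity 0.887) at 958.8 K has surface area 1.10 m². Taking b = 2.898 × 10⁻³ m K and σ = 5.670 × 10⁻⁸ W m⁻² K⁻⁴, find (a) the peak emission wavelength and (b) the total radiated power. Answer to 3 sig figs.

(a) λ_max = b/T = 2.898×10⁻³/958.8 = 3.023×10⁻⁶ m = 3.02 μm.
Area A = 1.10 m².
(b) P = εσAT⁴ = 0.887×5.670×10⁻⁸×1.10×(958.8)⁴ = 4.68×10⁴ W.

λ_max ≈ 3.02 μm; P ≈ 4.68×10⁴ W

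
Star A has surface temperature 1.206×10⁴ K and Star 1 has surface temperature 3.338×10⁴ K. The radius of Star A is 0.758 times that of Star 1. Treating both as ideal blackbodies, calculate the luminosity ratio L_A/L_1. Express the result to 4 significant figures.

L ∝ R²T⁴, so L_A/L_1 = (R_A/R_1)²(T_A/T_1)⁴ = (0.758)² × (1.206×10⁴/3.338×10⁴)⁴ = 0.574564 × 0.0170390 = 9.790×10⁻³.

L_A/L_1 ≈ 9.790×10⁻³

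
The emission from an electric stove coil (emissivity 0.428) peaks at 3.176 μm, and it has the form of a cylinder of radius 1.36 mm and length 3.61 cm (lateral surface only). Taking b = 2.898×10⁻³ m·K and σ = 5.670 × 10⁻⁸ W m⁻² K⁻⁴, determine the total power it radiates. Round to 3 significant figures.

P ≈ 5.19 W

Wien's law: T = b/λ_max = 2.898×10⁻³/3.176×10⁻⁶ = 912.469 K.
Lateral area A = 2πrL = 2π×1.36×10⁻³×0.0361 = 3.08479×10⁻⁴ m².
Then P = εσAT⁴ = 0.428×5.670×10⁻⁸×3.08479×10⁻⁴×(912.469)⁴ = 5.19 W.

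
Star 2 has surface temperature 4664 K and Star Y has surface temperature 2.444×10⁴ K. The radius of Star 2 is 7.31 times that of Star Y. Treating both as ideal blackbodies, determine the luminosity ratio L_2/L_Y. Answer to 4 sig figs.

L_2/L_Y ≈ 0.07087

L ∝ R²T⁴, so L_2/L_Y = (R_2/R_Y)²(T_2/T_Y)⁴ = (7.31)² × (4664/2.444×10⁴)⁴ = 53.4361 × 1.32626×10⁻³ = 0.07087.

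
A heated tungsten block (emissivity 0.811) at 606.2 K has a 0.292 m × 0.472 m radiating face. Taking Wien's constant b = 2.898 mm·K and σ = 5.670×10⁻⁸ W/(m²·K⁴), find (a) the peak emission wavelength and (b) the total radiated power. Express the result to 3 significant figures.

(a) λ_max = b/T = 2.898×10⁻³/606.2 = 4.781×10⁻⁶ m = 4.78 μm.
Area A = 0.292 × 0.472 = 0.137824 m².
(b) P = εσAT⁴ = 0.811×5.670×10⁻⁸×0.137824×(606.2)⁴ = 856 W.

λ_max ≈ 4.78 μm; P ≈ 856 W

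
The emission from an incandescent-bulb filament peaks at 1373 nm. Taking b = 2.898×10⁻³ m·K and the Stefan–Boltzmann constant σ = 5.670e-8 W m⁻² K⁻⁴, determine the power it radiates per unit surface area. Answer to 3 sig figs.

Wien's law: T = b/λ_max = 2.898×10⁻³/1.373×10⁻⁶ = 2110.71 K.
Then I = σT⁴ = 5.670×10⁻⁸×(2110.71)⁴ = 1.13×10⁶ W/m².

I ≈ 1.13×10⁶ W/m²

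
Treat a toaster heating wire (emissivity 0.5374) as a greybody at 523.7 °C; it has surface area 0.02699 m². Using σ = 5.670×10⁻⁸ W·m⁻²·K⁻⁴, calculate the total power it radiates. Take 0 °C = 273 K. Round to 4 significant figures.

P ≈ 331.3 W

T = 523.7 °C + 273 = 796.7 K.
Area A = 0.02699 m².
P = εσAT⁴ = 0.5374 × 5.670×10⁻⁸ × 0.02699 × (796.7)⁴ = 331.3 W.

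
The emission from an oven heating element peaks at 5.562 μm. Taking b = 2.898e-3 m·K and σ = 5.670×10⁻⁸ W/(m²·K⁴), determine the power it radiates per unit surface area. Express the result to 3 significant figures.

I ≈ 4.18×10³ W/m²

Wien's law: T = b/λ_max = 2.898×10⁻³/5.562×10⁻⁶ = 521.036 K.
Then I = σT⁴ = 5.670×10⁻⁸×(521.036)⁴ = 4.18×10³ W/m².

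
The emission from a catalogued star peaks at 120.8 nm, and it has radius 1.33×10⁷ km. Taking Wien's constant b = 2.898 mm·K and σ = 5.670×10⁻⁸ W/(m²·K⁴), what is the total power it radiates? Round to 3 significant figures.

Wien's law: T = b/λ_max = 2.898×10⁻³/1.208×10⁻⁷ = 23990.1 K.
Surface area A = 4πR² = 4π(1.33×10¹⁰ m)² = 2.22287×10²¹ m².
Then P = σAT⁴ = 5.670×10⁻⁸×2.22287×10²¹×(23990.1)⁴ = 4.17×10³¹ W.

P ≈ 4.17×10³¹ W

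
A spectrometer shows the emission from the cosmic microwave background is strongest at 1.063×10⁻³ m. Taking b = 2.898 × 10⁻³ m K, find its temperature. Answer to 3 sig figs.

T ≈ 2.73 K

Wien's law gives T = b/λ_max = (2.898×10⁻³ m·K)/(1.063×10⁻³ m) = 2.73 K.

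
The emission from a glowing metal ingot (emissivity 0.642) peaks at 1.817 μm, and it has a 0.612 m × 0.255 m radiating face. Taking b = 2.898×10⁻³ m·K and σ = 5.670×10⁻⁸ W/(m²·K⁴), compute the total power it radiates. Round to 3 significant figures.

P ≈ 3.68×10⁴ W

Wien's law: T = b/λ_max = 2.898×10⁻³/1.817×10⁻⁶ = 1594.94 K.
Area A = 0.612 × 0.255 = 0.15606 m².
Then P = εσAT⁴ = 0.642×5.670×10⁻⁸×0.15606×(1594.94)⁴ = 3.68×10⁴ W.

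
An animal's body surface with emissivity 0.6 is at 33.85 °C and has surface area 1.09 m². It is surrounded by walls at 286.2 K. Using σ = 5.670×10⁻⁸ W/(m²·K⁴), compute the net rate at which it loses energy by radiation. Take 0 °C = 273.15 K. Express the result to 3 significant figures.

T = 33.85 °C + 273.15 = 307.00 K.
Area A = 1.09 m².
Net radiated power P_net = εσA(T⁴ − T₀⁴) = 0.6×5.670×10⁻⁸×1.09×(307.00⁴ − 286.2⁴).
T⁴ − T₀⁴ = 8.88287×10⁹ − 6.70932×10⁹ = 2.17355×10⁹ K⁴, so P_net = 80.6 W.

Net loss ≈ 80.6 W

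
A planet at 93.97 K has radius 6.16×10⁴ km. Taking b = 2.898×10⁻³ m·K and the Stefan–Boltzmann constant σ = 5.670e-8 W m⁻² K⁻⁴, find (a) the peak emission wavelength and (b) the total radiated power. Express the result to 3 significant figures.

λ_max ≈ 30.8 μm; P ≈ 2.11×10¹⁷ W

(a) λ_max = b/T = 2.898×10⁻³/93.97 = 3.084×10⁻⁵ m = 30.8 μm.
Surface area A = 4πR² = 4π(6.16×10⁷ m)² = 4.76838×10¹⁶ m².
(b) P = σAT⁴ = 5.670×10⁻⁸×4.76838×10¹⁶×(93.97)⁴ = 2.11×10¹⁷ W.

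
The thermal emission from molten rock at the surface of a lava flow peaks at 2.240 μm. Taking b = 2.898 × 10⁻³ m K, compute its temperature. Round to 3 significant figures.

Wien's law gives T = b/λ_max = (2.898×10⁻³ m·K)/(2.240×10⁻⁶ m) = 1.29×10³ K.

T ≈ 1.29×10³ K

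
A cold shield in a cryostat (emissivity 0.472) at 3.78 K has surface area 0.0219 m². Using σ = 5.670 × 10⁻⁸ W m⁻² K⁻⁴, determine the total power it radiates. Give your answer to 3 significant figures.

P ≈ 1.20×10⁻⁷ W

Area A = 0.0219 m².
P = εσAT⁴ = 0.472 × 5.670×10⁻⁸ × 0.0219 × (3.78)⁴ = 1.20×10⁻⁷ W.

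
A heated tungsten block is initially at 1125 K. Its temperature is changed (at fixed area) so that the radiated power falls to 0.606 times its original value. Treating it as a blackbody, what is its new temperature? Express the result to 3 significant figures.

T₂ ≈ 993 K

P ∝ T⁴, so T₂/T₁ = (P₂/P₁)^(1/4) = (0.606)^(1/4) = 0.882304.
T₂ = 1125 × 0.882304 = 993 K.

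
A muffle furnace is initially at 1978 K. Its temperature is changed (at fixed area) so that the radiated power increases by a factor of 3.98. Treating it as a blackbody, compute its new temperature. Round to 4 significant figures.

T₂ ≈ 2794 K

P ∝ T⁴, so T₂/T₁ = (P₂/P₁)^(1/4) = (3.98)^(1/4) = 1.41244.
T₂ = 1978 × 1.41244 = 2794 K.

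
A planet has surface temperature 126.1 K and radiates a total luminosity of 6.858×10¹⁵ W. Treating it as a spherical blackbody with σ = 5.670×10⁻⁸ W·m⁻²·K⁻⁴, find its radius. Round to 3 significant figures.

L = 4πR²σT⁴ ⇒ R = √(L/(4πσT⁴)).
σT⁴ = 14.3365 W/m², so R = √(6.858×10¹⁵/(4π×14.3365)) = 6.17×10⁶ m.

R ≈ 6.17×10⁶ m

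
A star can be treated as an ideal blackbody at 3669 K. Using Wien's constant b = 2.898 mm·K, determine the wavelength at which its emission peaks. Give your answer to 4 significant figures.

Wien's displacement law: λ_max = b/T = (2.898×10⁻³ m·K)/(3669 K) = 7.8986×10⁻⁷ m.
That is 0.7899 μm, in the infrared range.

λ_max ≈ 0.7899 μm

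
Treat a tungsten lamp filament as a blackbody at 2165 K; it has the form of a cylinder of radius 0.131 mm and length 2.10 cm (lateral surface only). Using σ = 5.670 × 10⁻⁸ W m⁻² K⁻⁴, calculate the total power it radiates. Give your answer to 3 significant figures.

P ≈ 21.5 W

Lateral area A = 2πrL = 2π×1.31×10⁻⁴×0.0210 = 1.72850×10⁻⁵ m².
P = σAT⁴ = 5.670×10⁻⁸ × 1.72850×10⁻⁵ × (2165)⁴ = 21.5 W.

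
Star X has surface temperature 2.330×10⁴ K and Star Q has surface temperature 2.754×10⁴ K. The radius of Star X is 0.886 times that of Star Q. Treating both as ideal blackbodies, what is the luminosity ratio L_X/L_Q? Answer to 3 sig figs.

L ∝ R²T⁴, so L_X/L_Q = (R_X/R_Q)²(T_X/T_Q)⁴ = (0.886)² × (2.330×10⁴/2.754×10⁴)⁴ = 0.784996 × 0.512351 = 0.402.

L_X/L_Q ≈ 0.402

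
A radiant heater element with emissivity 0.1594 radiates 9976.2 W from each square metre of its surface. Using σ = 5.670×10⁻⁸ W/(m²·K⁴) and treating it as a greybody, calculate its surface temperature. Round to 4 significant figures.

T ≈ 1025 K

I = εσT⁴, so T = (I/εσ)^(1/4) = (9976.2/(0.1594×5.670×10⁻⁸))^(1/4) = 1025 K.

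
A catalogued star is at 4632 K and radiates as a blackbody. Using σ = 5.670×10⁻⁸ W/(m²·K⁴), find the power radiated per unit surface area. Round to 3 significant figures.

Stefan–Boltzmann: I = σT⁴ = 5.670×10⁻⁸ × (4632)⁴ = 2.61×10⁷ W/m².

I ≈ 2.61×10⁷ W/m²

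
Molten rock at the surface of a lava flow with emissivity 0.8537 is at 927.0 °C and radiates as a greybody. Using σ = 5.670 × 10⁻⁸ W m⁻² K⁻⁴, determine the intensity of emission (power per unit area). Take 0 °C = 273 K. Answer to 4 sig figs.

T = 927.0 °C + 273 = 1200.0 K.
Stefan–Boltzmann: I = εσT⁴ = 0.8537 × 5.670×10⁻⁸ × (1200.0)⁴ = 1.004×10⁵ W/m².

I ≈ 1.004×10⁵ W/m²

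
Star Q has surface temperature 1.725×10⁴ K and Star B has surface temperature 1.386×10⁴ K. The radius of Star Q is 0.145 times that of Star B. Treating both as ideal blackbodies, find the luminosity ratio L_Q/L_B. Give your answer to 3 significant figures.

L ∝ R²T⁴, so L_Q/L_B = (R_Q/R_B)²(T_Q/T_B)⁴ = (0.145)² × (1.725×10⁴/1.386×10⁴)⁴ = 0.021025 × 2.39940 = 0.0504.

L_Q/L_B ≈ 0.0504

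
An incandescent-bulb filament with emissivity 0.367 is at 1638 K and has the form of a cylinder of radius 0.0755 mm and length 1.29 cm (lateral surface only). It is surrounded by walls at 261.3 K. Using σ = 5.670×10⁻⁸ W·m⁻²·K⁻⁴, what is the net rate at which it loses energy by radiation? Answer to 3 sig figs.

Lateral area A = 2πrL = 2π×7.55×10⁻⁵×0.0129 = 6.11951×10⁻⁶ m².
Net radiated power P_net = εσA(T⁴ − T₀⁴) = 0.367×5.670×10⁻⁸×6.11951×10⁻⁶×(1638⁴ − 261.3⁴).
T⁴ − T₀⁴ = 7.19873×10¹² − 4.66184×10⁹ = 7.19407×10¹² K⁴, so P_net = 0.916 W.

Net loss ≈ 0.916 W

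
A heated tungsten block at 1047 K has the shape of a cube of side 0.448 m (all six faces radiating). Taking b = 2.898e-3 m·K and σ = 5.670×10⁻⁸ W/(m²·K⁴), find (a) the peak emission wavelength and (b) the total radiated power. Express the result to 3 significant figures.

(a) λ_max = b/T = 2.898×10⁻³/1047 = 2.768×10⁻⁶ m = 2.77 μm.
Area A = 6s² = 6×(0.448 m)² = 1.20422 m².
(b) P = σAT⁴ = 5.670×10⁻⁸×1.20422×(1047)⁴ = 8.20×10⁴ W.

λ_max ≈ 2.77 μm; P ≈ 8.20×10⁴ W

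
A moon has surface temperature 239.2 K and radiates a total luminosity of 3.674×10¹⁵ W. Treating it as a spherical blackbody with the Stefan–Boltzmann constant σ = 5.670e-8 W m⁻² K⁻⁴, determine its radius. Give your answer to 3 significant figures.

L = 4πR²σT⁴ ⇒ R = √(L/(4πσT⁴)).
σT⁴ = 185.621 W/m², so R = √(3.674×10¹⁵/(4π×185.621)) = 1.26×10⁶ m.

R ≈ 1.26×10⁶ m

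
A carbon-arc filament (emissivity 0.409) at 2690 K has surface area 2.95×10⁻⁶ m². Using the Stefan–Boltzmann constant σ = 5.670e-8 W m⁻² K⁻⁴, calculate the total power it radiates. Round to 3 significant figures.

P ≈ 3.58 W

Area A = 2.95×10⁻⁶ m².
P = εσAT⁴ = 0.409 × 5.670×10⁻⁸ × 2.95×10⁻⁶ × (2690)⁴ = 3.58 W.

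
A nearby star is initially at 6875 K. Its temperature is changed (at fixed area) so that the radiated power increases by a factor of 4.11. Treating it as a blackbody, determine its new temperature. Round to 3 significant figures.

T₂ ≈ 9.79×10³ K

P ∝ T⁴, so T₂/T₁ = (P₂/P₁)^(1/4) = (4.11)^(1/4) = 1.42384.
T₂ = 6875 × 1.42384 = 9.79×10³ K.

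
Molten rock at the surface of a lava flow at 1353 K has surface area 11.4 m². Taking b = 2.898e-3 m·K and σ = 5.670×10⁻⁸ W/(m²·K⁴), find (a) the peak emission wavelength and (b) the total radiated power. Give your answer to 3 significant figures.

(a) λ_max = b/T = 2.898×10⁻³/1353 = 2.142×10⁻⁶ m = 2.14×10³ nm.
Area A = 11.4 m².
(b) P = σAT⁴ = 5.670×10⁻⁸×11.4×(1353)⁴ = 2.17×10⁶ W.

λ_max ≈ 2.14×10³ nm; P ≈ 2.17×10⁶ W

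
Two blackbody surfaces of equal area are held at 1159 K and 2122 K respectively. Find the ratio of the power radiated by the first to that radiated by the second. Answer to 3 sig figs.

With equal areas, P₁/P₂ = (T₁/T₂)⁴ = (1159/2122)⁴ = 0.0890.

P₁/P₂ ≈ 0.0890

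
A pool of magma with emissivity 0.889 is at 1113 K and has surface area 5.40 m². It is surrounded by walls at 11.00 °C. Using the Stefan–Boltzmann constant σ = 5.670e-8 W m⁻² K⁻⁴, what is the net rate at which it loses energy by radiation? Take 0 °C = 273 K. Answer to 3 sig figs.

Surroundings: T = 11.00 °C + 273 = 284.00 K.
Area A = 5.40 m².
Net radiated power P_net = εσA(T⁴ − T₀⁴) = 0.889×5.670×10⁻⁸×5.40×(1113⁴ − 284.00⁴).
T⁴ − T₀⁴ = 1.53455×10¹² − 6.50539×10⁹ = 1.52804×10¹² K⁴, so P_net = 4.16×10⁵ W.

Net loss ≈ 4.16×10⁵ W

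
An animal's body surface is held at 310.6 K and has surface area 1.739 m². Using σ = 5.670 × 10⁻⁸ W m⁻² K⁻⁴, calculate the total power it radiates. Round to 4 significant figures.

Area A = 1.739 m².
P = σAT⁴ = 5.670×10⁻⁸ × 1.739 × (310.6)⁴ = 917.7 W.

P ≈ 917.7 W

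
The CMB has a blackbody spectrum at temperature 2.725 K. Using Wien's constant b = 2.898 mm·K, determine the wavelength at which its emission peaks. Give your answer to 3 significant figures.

Wien's displacement law: λ_max = b/T = (2.898×10⁻³ m·K)/(2.725 K) = 1.063×10⁻³ m.
That is 1.06×10⁻³ m, in the microwave range.

λ_max ≈ 1.06×10⁻³ m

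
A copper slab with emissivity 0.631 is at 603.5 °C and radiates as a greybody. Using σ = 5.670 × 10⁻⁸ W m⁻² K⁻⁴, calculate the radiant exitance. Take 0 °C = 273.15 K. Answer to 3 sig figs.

I ≈ 2.11×10⁴ W/m²

T = 603.5 °C + 273.15 = 876.65 K.
Stefan–Boltzmann: I = εσT⁴ = 0.631 × 5.670×10⁻⁸ × (876.65)⁴ = 2.11×10⁴ W/m².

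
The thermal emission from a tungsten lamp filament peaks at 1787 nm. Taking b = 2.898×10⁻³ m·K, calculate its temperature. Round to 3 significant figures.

T ≈ 1.62×10³ K

Wien's law gives T = b/λ_max = (2.898×10⁻³ m·K)/(1.787×10⁻⁶ m) = 1.62×10³ K.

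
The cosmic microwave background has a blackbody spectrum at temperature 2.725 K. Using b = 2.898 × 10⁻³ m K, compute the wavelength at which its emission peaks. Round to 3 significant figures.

λ_max ≈ 1.06 mm

Wien's displacement law: λ_max = b/T = (2.898×10⁻³ m·K)/(2.725 K) = 1.063×10⁻³ m.
That is 1.06 mm, in the microwave range.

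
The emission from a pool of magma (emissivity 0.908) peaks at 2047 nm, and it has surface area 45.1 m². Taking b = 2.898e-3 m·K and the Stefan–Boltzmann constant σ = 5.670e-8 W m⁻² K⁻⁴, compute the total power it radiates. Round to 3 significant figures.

Wien's law: T = b/λ_max = 2.898×10⁻³/2.047×10⁻⁶ = 1415.73 K.
Area A = 45.1 m².
Then P = εσAT⁴ = 0.908×5.670×10⁻⁸×45.1×(1415.73)⁴ = 9.33×10⁶ W.

P ≈ 9.33×10⁶ W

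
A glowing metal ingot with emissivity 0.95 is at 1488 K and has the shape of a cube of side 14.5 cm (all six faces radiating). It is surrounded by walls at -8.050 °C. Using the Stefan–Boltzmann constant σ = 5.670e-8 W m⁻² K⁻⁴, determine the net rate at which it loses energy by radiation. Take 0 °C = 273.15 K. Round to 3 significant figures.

Surroundings: T = -8.050 °C + 273.15 = 265.100 K.
Area A = 6s² = 6×(0.145 m)² = 0.12615 m².
Net radiated power P_net = εσA(T⁴ − T₀⁴) = 0.95×5.670×10⁻⁸×0.12615×(1488⁴ − 265.100⁴).
T⁴ − T₀⁴ = 4.90243×10¹² − 4.93900×10⁹ = 4.89749×10¹² K⁴, so P_net = 3.33×10⁴ W.

Net loss ≈ 3.33×10⁴ W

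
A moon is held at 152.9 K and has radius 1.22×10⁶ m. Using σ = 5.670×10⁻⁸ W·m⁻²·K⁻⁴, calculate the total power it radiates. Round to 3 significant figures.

Surface area A = 4πR² = 4π(1.22×10⁶ m)² = 1.87038×10¹³ m².
P = σAT⁴ = 5.670×10⁻⁸ × 1.87038×10¹³ × (152.9)⁴ = 5.80×10¹⁴ W.

P ≈ 5.80×10¹⁴ W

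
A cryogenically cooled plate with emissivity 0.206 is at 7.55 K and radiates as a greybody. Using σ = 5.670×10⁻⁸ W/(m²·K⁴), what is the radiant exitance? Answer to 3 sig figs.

Stefan–Boltzmann: I = εσT⁴ = 0.206 × 5.670×10⁻⁸ × (7.55)⁴ = 3.80×10⁻⁵ W/m².

I ≈ 3.80×10⁻⁵ W/m²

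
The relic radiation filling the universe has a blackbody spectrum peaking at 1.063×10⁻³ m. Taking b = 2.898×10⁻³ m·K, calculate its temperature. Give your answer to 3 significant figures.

Wien's law gives T = b/λ_max = (2.898×10⁻³ m·K)/(1.063×10⁻³ m) = 2.73 K.

T ≈ 2.73 K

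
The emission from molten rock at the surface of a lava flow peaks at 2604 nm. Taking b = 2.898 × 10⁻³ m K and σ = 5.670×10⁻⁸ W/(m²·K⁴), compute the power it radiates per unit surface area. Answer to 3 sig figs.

I ≈ 8.70×10⁴ W/m²

Wien's law: T = b/λ_max = 2.898×10⁻³/2.604×10⁻⁶ = 1112.90 K.
Then I = σT⁴ = 5.670×10⁻⁸×(1112.90)⁴ = 8.70×10⁴ W/m².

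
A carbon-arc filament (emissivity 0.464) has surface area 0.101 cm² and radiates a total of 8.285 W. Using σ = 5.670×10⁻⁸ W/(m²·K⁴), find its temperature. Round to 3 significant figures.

Area A = 0.101 cm² = 1.01×10⁻⁵ m².
P = εσAT⁴ ⇒ T = (P/(εσA))^(1/4) = (8.285/(0.464×5.670×10⁻⁸×1.01×10⁻⁵))^(1/4) = 2.36×10³ K.

T ≈ 2.36×10³ K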